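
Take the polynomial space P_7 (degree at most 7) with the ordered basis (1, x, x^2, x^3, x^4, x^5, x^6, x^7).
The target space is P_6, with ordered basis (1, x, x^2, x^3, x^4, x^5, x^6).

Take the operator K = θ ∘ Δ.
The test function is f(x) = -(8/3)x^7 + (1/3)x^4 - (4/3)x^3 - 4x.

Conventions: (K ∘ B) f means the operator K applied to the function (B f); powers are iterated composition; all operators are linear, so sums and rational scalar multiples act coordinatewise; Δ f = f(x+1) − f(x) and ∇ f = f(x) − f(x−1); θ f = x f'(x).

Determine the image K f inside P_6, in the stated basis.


Δ f = -(56/3)x^6 - 56x^5 - (280/3)x^4 - 92x^3 - 58x^2 - (64/3)x - 23/3
θ Δ f = -112x^6 - 280x^5 - (1120/3)x^4 - 276x^3 - 116x^2 - (64/3)x

the result is g(x) = -112x^6 - 280x^5 - (1120/3)x^4 - 276x^3 - 116x^2 - (64/3)x


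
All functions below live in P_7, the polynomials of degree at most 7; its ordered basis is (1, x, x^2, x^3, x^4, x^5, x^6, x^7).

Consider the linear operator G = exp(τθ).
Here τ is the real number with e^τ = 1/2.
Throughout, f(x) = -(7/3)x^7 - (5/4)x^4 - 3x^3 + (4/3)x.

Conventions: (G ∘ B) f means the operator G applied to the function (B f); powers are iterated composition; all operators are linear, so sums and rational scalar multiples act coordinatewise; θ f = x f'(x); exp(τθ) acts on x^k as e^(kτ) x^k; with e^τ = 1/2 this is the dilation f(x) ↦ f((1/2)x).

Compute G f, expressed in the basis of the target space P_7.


the result is g(x) = -(7/384)x^7 - (5/64)x^4 - (3/8)x^3 + (2/3)x

exp(τθ) x^k = e^(kτ) x^k; with e^τ = 1/2 this sends x^k to (1/2)^k x^k
x ↦ 1/2 x
x^3 ↦ 1/8 x^3
x^4 ↦ 1/16 x^4
x^7 ↦ 1/128 x^7
applying this coordinatewise to f: exp(τθ) f = -(7/384)x^7 - (5/64)x^4 - (3/8)x^3 + (2/3)x


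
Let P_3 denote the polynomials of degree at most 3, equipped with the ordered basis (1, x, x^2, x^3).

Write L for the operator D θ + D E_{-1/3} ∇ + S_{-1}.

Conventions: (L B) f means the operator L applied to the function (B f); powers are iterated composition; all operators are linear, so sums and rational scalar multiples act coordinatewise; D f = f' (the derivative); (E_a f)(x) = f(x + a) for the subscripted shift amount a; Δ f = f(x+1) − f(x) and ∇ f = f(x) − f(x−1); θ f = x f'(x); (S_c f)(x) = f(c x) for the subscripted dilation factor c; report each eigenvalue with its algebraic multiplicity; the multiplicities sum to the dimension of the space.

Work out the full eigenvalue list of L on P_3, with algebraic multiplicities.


image of 1: 1
image of x: -x + 1
image of x^2: x^2 + 4x + 2
image of x^3: -x^3 + 9x^2 + 6x - 5
the matrix is upper triangular; its diagonal is (1, -1, 1, -1)
for a triangular matrix the eigenvalues are the diagonal entries, with algebraic multiplicity their repetition count

λ = -1 (multiplicity 2), λ = 1 (multiplicity 2)


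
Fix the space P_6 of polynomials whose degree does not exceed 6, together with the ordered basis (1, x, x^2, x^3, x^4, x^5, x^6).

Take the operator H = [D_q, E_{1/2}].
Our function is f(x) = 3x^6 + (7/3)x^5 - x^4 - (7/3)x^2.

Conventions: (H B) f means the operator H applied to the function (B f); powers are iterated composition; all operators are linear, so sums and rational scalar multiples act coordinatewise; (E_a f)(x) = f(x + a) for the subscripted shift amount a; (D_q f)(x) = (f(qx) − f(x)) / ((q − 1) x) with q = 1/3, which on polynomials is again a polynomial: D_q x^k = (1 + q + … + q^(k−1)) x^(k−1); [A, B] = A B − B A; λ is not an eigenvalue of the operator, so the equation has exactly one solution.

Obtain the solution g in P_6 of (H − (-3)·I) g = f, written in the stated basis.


write g with unknown coordinates in the stated basis and equate coefficients in (H − (-3)·I) g = f
solving from the highest basis element down gives g = x^6 + (7/9)x^5 - (422/729)x^4 - (1726/2187)x^3 - (20785/13122)x^2 - (21425/118098)x + 305/1296
check: H g = (179/243)x^4 + (1726/729)x^3 + (10579/4374)x^2 + (21425/39366)x - 305/432
so H g − (-3)·g = 3x^6 + (7/3)x^5 - x^4 - (7/3)x^2 = f ✓

the result is g(x) = x^6 + (7/9)x^5 - (422/729)x^4 - (1726/2187)x^3 - (20785/13122)x^2 - (21425/118098)x + 305/1296


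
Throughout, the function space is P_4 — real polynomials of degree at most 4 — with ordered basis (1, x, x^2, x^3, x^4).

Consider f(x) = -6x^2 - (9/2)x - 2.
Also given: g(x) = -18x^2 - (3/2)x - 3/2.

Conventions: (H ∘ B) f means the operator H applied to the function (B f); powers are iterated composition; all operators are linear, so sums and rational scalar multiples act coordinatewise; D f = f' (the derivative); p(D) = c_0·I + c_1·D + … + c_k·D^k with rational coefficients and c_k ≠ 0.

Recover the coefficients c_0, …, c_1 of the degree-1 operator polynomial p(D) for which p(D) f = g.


D^0 f = -6x^2 - (9/2)x - 2
D^1 f = -12x - 9/2
matching coefficients of g against c_0 f + c_1 Df + … from the top degree down determines the c_i
solution: c_0 = 3, c_1 = -1

c_0 = 3, c_1 = -1


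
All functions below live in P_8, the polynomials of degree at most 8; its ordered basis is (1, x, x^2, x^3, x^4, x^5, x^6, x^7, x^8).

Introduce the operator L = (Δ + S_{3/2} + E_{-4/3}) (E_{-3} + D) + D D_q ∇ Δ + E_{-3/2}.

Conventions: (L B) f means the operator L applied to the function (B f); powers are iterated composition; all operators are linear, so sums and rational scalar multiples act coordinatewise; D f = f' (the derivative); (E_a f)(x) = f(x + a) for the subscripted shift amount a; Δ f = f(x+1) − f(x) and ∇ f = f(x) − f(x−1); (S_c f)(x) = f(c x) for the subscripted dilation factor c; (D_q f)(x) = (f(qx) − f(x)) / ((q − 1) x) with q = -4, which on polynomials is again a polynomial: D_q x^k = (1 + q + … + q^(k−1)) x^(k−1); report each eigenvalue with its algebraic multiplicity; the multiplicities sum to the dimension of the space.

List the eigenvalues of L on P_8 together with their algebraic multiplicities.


λ = 3 (multiplicity 1), λ = 7/2 (multiplicity 1), λ = 17/4 (multiplicity 1), λ = 43/8 (multiplicity 1), λ = 113/16 (multiplicity 1), λ = 307/32 (multiplicity 1), λ = 857/64 (multiplicity 1), λ = 2443/128 (multiplicity 1), λ = 7073/256 (multiplicity 1)

image of 1: 3
image of x: (7/2)x - 35/6
image of x^2: (17/4)x^2 - (41/3)x + 877/36
image of x^3: (43/8)x^3 - 25x^2 + (1039/12)x - 18233/216
image of x^4: (113/16)x^4 - (127/3)x^3 + (641/3)x^2 - (21149/54)x + 430513/1296
image of x^5: (307/32)x^5 - (1675/24)x^4 + (16465/36)x^3 - (127615/108)x^2 + (3322205/1296)x - 12027497/7776
image of x^6: (857/64)x^6 - (913/8)x^5 + (43865/48)x^4 - (80210/27)x^3 + (1059065/432)x^2 - (12972281/1296)x + 307334449/46656
image of x^7: (2443/128)x^7 - (17885/96)x^6 + (168749/96)x^5 - (2934785/432)x^4 + (70061285/1296)x^3 - (100726199/2592)x^2 + (2384691127/46656)x - 8059455353/279936
image of x^8: (7073/256)x^8 - (7297/24)x^7 + (475279/144)x^6 - (1587257/108)x^5 - (58486085/324)x^4 - (115606547/972)x^3 + (2228498503/11664)x^2 - (8365565369/34992)x + 208930691137/1679616
the matrix is upper triangular; its diagonal is (3, 7/2, 17/4, 43/8, 113/16, 307/32, 857/64, 2443/128, 7073/256)
for a triangular matrix the eigenvalues are the diagonal entries, with algebraic multiplicity their repetition count


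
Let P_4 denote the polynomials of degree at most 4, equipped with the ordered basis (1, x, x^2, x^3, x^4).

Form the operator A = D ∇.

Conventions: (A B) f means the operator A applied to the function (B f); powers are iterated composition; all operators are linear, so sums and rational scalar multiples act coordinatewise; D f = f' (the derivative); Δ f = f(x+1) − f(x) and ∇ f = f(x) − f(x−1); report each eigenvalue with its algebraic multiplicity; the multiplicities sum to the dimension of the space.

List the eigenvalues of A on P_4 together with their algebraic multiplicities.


image of 1: 0
image of x: 0
image of x^2: 2
image of x^3: 6x - 3
image of x^4: 12x^2 - 12x + 4
the matrix is upper triangular; its diagonal is (0, 0, 0, 0, 0)
for a triangular matrix the eigenvalues are the diagonal entries, with algebraic multiplicity their repetition count

λ = 0 (multiplicity 5)


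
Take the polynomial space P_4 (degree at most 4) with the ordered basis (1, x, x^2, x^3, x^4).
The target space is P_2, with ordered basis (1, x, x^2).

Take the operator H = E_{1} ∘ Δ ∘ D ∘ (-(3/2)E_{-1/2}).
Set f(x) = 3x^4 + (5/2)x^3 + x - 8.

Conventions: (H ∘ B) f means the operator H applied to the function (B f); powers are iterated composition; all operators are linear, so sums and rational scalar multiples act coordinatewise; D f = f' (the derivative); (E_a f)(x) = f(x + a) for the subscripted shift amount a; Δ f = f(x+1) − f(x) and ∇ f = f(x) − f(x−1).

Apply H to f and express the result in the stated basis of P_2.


g(x) = -54x^2 - (261/2)x - 81

E_{-1/2} f = 3x^4 - (7/2)x^3 + (3/4)x^2 + (11/8)x - 69/8
(-(3/2)E_{-1/2}) f = -(9/2)x^4 + (21/4)x^3 - (9/8)x^2 - (33/16)x + 207/16
D (-(3/2)E_{-1/2}) f = -18x^3 + (63/4)x^2 - (9/4)x - 33/16
Δ D (-(3/2)E_{-1/2}) f = -54x^2 - (45/2)x - 9/2
E_{1} Δ D (-(3/2)E_{-1/2}) f = -54x^2 - (261/2)x - 81


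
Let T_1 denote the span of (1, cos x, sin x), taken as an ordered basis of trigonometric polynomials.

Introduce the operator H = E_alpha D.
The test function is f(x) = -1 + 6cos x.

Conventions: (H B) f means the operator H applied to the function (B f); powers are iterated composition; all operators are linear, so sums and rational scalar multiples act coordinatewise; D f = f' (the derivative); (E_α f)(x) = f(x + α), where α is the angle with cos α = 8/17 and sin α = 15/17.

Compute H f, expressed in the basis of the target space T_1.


the result is g(x) = -(90/17)cos x - (48/17)sin x

D f = -6sin x
E_alpha D f = -(90/17)cos x - (48/17)sin x


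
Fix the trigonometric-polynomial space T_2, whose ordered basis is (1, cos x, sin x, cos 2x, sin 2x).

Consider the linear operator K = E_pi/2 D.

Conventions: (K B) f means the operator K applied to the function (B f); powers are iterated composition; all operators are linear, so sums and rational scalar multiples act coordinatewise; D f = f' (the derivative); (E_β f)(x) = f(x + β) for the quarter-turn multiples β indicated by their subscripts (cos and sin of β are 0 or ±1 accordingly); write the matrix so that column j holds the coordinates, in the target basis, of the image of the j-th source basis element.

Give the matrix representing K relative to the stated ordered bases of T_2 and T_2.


the matrix is [[0, 0, 0, 0, 0]; [0, -1, 0, 0, 0]; [0, 0, -1, 0, 0]; [0, 0, 0, 0, -2]; [0, 0, 0, 2, 0]] (rows listed top to bottom)

image of 1: 0
image of cos x: -cos x
image of sin x: -sin x
image of cos 2x: 2sin 2x
image of sin 2x: -2cos 2x
each image's coordinates form column j of the matrix


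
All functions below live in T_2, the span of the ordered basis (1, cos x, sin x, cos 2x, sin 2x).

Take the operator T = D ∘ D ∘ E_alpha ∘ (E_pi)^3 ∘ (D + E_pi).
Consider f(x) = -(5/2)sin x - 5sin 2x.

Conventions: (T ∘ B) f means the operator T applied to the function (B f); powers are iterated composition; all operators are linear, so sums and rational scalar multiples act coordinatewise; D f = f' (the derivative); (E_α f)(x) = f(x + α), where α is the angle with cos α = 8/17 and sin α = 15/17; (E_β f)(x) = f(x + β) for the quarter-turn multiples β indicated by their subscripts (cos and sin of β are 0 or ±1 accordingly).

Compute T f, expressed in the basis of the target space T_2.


g(x) = (35/34)cos x + (115/34)sin x - (1640/289)cos 2x - (12820/289)sin 2x

D f = -(5/2)cos x - 10cos 2x
E_pi f = (5/2)sin x - 5sin 2x
(D + E_pi) f = -(5/2)cos x + (5/2)sin x - 10cos 2x - 5sin 2x
E_pi (D + E_pi) f = (5/2)cos x - (5/2)sin x - 10cos 2x - 5sin 2x
E_pi E_pi (D + E_pi) f = -(5/2)cos x + (5/2)sin x - 10cos 2x - 5sin 2x
E_pi E_pi E_pi (D + E_pi) f = (5/2)cos x - (5/2)sin x - 10cos 2x - 5sin 2x
E_alpha (E_pi)^3 (D + E_pi) f = -(35/34)cos x - (115/34)sin x + (410/289)cos 2x + (3205/289)sin 2x
D E_alpha (E_pi)^3 (D + E_pi) f = -(115/34)cos x + (35/34)sin x + (6410/289)cos 2x - (820/289)sin 2x
D D E_alpha (E_pi)^3 (D + E_pi) f = (35/34)cos x + (115/34)sin x - (1640/289)cos 2x - (12820/289)sin 2x


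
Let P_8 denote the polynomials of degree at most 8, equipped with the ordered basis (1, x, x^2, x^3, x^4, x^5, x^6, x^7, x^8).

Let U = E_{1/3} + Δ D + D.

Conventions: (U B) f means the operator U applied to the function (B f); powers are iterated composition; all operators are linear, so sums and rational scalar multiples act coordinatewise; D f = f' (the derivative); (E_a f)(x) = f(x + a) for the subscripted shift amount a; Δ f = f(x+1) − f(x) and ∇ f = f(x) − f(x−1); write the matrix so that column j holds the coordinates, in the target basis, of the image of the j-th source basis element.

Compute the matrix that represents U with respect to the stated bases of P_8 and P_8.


the matrix is [[1, 4/3, 19/9, 82/27, 325/81, 1216/243, 4375/729, 15310/2187, 52489/6561]; [0, 1, 8/3, 19/3, 328/27, 1625/81, 2432/81, 30625/729, 122480/2187]; [0, 0, 1, 4, 38/3, 820/27, 1625/27, 8512/81, 122500/729]; [0, 0, 0, 1, 16/3, 190/9, 1640/27, 11375/81, 68096/243]; [0, 0, 0, 0, 1, 20/3, 95/3, 2870/27, 22750/81]; [0, 0, 0, 0, 0, 1, 8, 133/3, 4592/27]; [0, 0, 0, 0, 0, 0, 1, 28/3, 532/9]; [0, 0, 0, 0, 0, 0, 0, 1, 32/3]; [0, 0, 0, 0, 0, 0, 0, 0, 1]] (rows listed top to bottom)

image of 1: 1
image of x: x + 4/3
image of x^2: x^2 + (8/3)x + 19/9
image of x^3: x^3 + 4x^2 + (19/3)x + 82/27
image of x^4: x^4 + (16/3)x^3 + (38/3)x^2 + (328/27)x + 325/81
image of x^5: x^5 + (20/3)x^4 + (190/9)x^3 + (820/27)x^2 + (1625/81)x + 1216/243
image of x^6: x^6 + 8x^5 + (95/3)x^4 + (1640/27)x^3 + (1625/27)x^2 + (2432/81)x + 4375/729
image of x^7: x^7 + (28/3)x^6 + (133/3)x^5 + (2870/27)x^4 + (11375/81)x^3 + (8512/81)x^2 + (30625/729)x + 15310/2187
image of x^8: x^8 + (32/3)x^7 + (532/9)x^6 + (4592/27)x^5 + (22750/81)x^4 + (68096/243)x^3 + (122500/729)x^2 + (122480/2187)x + 52489/6561
each image's coordinates form column j of the matrix


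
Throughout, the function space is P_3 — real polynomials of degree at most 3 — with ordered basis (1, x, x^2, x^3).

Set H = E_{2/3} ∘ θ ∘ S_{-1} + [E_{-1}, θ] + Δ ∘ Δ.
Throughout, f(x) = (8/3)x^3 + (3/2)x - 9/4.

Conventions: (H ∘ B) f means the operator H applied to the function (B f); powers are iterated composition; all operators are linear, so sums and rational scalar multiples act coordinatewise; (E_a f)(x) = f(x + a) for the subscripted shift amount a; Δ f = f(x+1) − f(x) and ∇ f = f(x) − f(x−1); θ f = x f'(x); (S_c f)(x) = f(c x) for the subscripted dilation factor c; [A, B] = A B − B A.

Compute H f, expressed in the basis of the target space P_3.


g(x) = -8x^3 - 24x^2 + (119/6)x + 169/54

S_{-1} f = -(8/3)x^3 - (3/2)x - 9/4
θ S_{-1} f = -8x^3 - (3/2)x
E_{2/3} θ S_{-1} f = -8x^3 - 16x^2 - (73/6)x - 91/27
θ f = 8x^3 + (3/2)x
E_{-1} θ f = 8x^3 - 24x^2 + (51/2)x - 19/2
E_{-1} f = (8/3)x^3 - 8x^2 + (19/2)x - 77/12
θ E_{-1} f = 8x^3 - 16x^2 + (19/2)x
[E_{-1}, θ] f = -8x^2 + 16x - 19/2
Δ f = 8x^2 + 8x + 25/6
Δ Δ f = 16x + 16
(E_{2/3} ∘ θ ∘ S_{-1} + [E_{-1}, θ] + Δ ∘ Δ) f = -8x^3 - 24x^2 + (119/6)x + 169/54


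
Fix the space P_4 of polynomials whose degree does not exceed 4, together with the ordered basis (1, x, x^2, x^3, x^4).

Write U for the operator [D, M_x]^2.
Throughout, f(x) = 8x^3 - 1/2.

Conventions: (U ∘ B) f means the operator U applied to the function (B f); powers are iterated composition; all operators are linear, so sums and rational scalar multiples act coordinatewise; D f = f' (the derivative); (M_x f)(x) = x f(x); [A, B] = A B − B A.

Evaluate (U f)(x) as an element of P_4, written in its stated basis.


M_x f = 8x^4 - (1/2)x
D M_x f = 32x^3 - 1/2
D f = 24x^2
M_x D f = 24x^3
[D, M_x] f = 8x^3 - 1/2
M_x [D, M_x] f = 8x^4 - (1/2)x
D M_x [D, M_x] f = 32x^3 - 1/2
D [D, M_x] f = 24x^2
M_x D [D, M_x] f = 24x^3
[D, M_x] [D, M_x] f = 8x^3 - 1/2

the result is g(x) = 8x^3 - 1/2


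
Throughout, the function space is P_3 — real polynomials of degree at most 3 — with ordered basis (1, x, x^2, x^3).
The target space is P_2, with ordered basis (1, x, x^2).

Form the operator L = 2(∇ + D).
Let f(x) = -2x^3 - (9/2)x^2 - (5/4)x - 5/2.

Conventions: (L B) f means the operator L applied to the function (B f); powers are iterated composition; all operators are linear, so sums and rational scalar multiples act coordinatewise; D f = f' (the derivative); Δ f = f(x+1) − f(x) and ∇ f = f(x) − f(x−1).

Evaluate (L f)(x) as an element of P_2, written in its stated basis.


the image equals g(x) = -24x^2 - 24x

∇ f = -6x^2 - 3x + 5/4
D f = -6x^2 - 9x - 5/4
(∇ + D) f = -12x^2 - 12x
(2(∇ + D)) f = -24x^2 - 24x


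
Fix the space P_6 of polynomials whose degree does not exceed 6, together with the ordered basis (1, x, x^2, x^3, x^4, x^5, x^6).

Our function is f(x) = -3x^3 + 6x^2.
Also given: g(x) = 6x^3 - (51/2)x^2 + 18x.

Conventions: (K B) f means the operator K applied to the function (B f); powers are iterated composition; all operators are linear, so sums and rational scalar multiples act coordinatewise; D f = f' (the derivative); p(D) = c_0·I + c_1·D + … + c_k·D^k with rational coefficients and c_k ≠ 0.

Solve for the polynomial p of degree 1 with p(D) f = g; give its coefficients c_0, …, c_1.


D^0 f = -3x^3 + 6x^2
D^1 f = -9x^2 + 12x
matching coefficients of g against c_0 f + c_1 Df + … from the top degree down determines the c_i
solution: c_0 = -2, c_1 = 3/2

p(D) = -2·I + (3/2)·D, i.e. c_0 = -2, c_1 = 3/2


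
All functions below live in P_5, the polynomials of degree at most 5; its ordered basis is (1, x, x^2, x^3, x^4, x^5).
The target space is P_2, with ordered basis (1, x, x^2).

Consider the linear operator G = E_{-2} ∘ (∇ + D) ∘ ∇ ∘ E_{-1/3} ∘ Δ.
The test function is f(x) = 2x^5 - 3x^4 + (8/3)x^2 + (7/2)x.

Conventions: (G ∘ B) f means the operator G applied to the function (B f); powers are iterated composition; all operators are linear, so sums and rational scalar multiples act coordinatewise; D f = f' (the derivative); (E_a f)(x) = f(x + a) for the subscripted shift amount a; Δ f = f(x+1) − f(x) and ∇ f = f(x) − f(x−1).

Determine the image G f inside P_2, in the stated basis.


Δ f = 10x^4 + 8x^3 + 2x^2 + (10/3)x + 31/6
E_{-1/3} Δ f = 10x^4 - (16/3)x^3 + (2/3)x^2 + (86/27)x + 665/162
∇ E_{-1/3} Δ f = 40x^3 - 76x^2 + (172/3)x - 346/27
∇ (∇ ∘ E_{-1/3}) Δ f = 120x^2 - 272x + 520/3
D (∇ ∘ E_{-1/3}) Δ f = 120x^2 - 152x + 172/3
(∇ + D) (∇ ∘ E_{-1/3}) Δ f = 240x^2 - 424x + 692/3
E_{-2} ((∇ + D) ∘ ∇ ∘ E_{-1/3}) Δ f = 240x^2 - 1384x + 6116/3

g(x) = 240x^2 - 1384x + 6116/3


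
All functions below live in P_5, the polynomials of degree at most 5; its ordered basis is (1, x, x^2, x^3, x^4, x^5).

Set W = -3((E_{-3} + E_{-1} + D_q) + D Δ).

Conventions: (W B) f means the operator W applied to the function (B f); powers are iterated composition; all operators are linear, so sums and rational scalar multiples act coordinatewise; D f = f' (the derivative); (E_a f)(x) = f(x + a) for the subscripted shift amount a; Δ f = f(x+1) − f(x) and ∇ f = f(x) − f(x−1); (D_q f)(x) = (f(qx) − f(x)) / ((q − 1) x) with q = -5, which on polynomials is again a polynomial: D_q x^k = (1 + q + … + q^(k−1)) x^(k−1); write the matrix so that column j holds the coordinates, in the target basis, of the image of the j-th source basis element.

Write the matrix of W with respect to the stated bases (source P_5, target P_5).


image of 1: -6
image of x: -6x + 9
image of x^2: -6x^2 + 36x - 36
image of x^3: -6x^3 - 27x^2 - 108x + 75
image of x^4: -6x^4 + 360x^3 - 216x^2 + 300x - 258
image of x^5: -6x^5 - 1503x^4 - 360x^3 + 750x^2 - 1290x + 717
each image's coordinates form column j of the matrix

the matrix is [[-6, 9, -36, 75, -258, 717]; [0, -6, 36, -108, 300, -1290]; [0, 0, -6, -27, -216, 750]; [0, 0, 0, -6, 360, -360]; [0, 0, 0, 0, -6, -1503]; [0, 0, 0, 0, 0, -6]] (rows listed top to bottom)


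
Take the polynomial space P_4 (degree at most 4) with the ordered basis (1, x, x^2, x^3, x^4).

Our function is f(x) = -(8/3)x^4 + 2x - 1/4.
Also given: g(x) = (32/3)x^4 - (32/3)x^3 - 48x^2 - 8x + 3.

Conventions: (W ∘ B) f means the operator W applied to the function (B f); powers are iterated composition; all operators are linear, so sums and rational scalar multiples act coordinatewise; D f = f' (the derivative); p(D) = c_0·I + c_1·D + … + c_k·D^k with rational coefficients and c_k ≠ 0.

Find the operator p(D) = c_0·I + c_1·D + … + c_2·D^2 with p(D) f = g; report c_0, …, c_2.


p(D) = -4·I + D + (3/2)·D^2, i.e. c_0 = -4, c_1 = 1, c_2 = 3/2

D^0 f = -(8/3)x^4 + 2x - 1/4
D^1 f = -(32/3)x^3 + 2
D^2 f = -32x^2
matching coefficients of g against c_0 f + c_1 Df + … from the top degree down determines the c_i
solution: c_0 = -4, c_1 = 1, c_2 = 3/2


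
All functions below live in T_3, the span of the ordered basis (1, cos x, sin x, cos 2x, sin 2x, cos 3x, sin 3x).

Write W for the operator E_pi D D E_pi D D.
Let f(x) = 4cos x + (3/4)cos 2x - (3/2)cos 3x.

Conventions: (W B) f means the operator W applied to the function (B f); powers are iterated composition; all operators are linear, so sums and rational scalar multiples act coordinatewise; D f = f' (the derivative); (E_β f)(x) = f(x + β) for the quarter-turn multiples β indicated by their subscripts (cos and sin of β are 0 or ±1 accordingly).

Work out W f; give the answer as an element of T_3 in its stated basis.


the image equals g(x) = 4cos x + 12cos 2x - (243/2)cos 3x

D f = -4sin x - (3/2)sin 2x + (9/2)sin 3x
D D f = -4cos x - 3cos 2x + (27/2)cos 3x
E_pi D D f = 4cos x - 3cos 2x - (27/2)cos 3x
D (E_pi D D) f = -4sin x + 6sin 2x + (81/2)sin 3x
D D (E_pi D D) f = -4cos x + 12cos 2x + (243/2)cos 3x
E_pi D D (E_pi D D) f = 4cos x + 12cos 2x - (243/2)cos 3x


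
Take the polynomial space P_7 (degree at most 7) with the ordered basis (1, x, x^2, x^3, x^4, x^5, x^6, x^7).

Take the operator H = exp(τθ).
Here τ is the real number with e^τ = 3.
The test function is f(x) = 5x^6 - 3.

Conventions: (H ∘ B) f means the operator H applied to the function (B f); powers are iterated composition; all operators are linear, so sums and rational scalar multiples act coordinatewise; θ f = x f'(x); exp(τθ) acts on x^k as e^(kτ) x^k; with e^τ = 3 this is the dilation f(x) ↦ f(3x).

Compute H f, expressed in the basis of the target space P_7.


exp(τθ) x^k = e^(kτ) x^k; with e^τ = 3 this sends x^k to 3^k x^k
x^6 ↦ 729 x^6
applying this coordinatewise to f: exp(τθ) f = 3645x^6 - 3

g(x) = 3645x^6 - 3


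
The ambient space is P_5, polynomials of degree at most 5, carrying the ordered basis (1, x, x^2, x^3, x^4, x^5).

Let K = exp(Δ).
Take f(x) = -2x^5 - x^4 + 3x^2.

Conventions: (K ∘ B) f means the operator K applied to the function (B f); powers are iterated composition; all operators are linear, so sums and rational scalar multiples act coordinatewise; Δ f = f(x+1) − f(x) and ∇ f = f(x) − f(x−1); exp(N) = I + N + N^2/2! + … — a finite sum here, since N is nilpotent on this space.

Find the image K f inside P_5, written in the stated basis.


the result is g(x) = -2x^5 - 11x^4 - 44x^3 - 109x^2 - 164x - 113

order-1 term: -10x^4 - 24x^3 - 26x^2 - 8x
order-2 term: -20x^3 - 66x^2 - 82x - 34
order-3 term: -20x^2 - 64x - 56
order-4 term: -10x - 21
order-5 term: -2
the series for exp(Δ) f terminates at order 5
exp(Δ) f = -2x^5 - 11x^4 - 44x^3 - 109x^2 - 164x - 113


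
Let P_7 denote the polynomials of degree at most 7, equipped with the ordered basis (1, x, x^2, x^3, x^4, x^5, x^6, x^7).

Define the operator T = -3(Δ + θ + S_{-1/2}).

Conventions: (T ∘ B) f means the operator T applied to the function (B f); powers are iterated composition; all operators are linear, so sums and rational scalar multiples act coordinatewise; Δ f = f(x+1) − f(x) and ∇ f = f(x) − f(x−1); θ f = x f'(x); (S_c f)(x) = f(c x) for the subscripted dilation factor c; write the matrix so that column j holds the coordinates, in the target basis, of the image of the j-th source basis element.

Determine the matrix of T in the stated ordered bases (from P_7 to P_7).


image of 1: -3
image of x: -(3/2)x - 3
image of x^2: -(27/4)x^2 - 6x - 3
image of x^3: -(69/8)x^3 - 9x^2 - 9x - 3
image of x^4: -(195/16)x^4 - 12x^3 - 18x^2 - 12x - 3
image of x^5: -(477/32)x^5 - 15x^4 - 30x^3 - 30x^2 - 15x - 3
image of x^6: -(1155/64)x^6 - 18x^5 - 45x^4 - 60x^3 - 45x^2 - 18x - 3
image of x^7: -(2685/128)x^7 - 21x^6 - 63x^5 - 105x^4 - 105x^3 - 63x^2 - 21x - 3
each image's coordinates form column j of the matrix

the matrix is [[-3, -3, -3, -3, -3, -3, -3, -3]; [0, -3/2, -6, -9, -12, -15, -18, -21]; [0, 0, -27/4, -9, -18, -30, -45, -63]; [0, 0, 0, -69/8, -12, -30, -60, -105]; [0, 0, 0, 0, -195/16, -15, -45, -105]; [0, 0, 0, 0, 0, -477/32, -18, -63]; [0, 0, 0, 0, 0, 0, -1155/64, -21]; [0, 0, 0, 0, 0, 0, 0, -2685/128]] (rows listed top to bottom)


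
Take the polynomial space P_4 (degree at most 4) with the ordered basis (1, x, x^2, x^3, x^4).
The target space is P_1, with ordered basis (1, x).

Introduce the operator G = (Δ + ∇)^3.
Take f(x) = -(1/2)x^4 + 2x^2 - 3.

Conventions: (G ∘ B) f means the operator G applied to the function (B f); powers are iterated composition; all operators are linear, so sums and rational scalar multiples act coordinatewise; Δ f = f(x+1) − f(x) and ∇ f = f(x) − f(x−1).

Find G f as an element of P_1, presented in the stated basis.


Δ f = -2x^3 - 3x^2 + 2x + 3/2
∇ f = -2x^3 + 3x^2 + 2x - 3/2
(Δ + ∇) f = -4x^3 + 4x
Δ (Δ + ∇) f = -12x^2 - 12x
∇ (Δ + ∇) f = -12x^2 + 12x
(Δ + ∇) (Δ + ∇) f = -24x^2
Δ (Δ + ∇) (Δ + ∇) f = -48x - 24
∇ (Δ + ∇) (Δ + ∇) f = -48x + 24
(Δ + ∇) (Δ + ∇) (Δ + ∇) f = -96x

the result is g(x) = -96x


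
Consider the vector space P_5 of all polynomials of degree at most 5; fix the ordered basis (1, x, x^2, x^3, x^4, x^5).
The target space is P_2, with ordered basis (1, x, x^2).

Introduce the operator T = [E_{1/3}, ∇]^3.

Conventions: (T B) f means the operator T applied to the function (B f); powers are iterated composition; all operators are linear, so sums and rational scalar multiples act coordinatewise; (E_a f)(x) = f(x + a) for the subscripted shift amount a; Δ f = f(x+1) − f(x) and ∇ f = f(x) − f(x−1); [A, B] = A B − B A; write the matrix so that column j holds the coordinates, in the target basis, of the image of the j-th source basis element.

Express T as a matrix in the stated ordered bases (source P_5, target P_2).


image of 1: 0
image of x: 0
image of x^2: 0
image of x^3: 0
image of x^4: 0
image of x^5: 0
each image's coordinates form column j of the matrix

the matrix is [[0, 0, 0, 0, 0, 0]; [0, 0, 0, 0, 0, 0]; [0, 0, 0, 0, 0, 0]] (rows listed top to bottom)


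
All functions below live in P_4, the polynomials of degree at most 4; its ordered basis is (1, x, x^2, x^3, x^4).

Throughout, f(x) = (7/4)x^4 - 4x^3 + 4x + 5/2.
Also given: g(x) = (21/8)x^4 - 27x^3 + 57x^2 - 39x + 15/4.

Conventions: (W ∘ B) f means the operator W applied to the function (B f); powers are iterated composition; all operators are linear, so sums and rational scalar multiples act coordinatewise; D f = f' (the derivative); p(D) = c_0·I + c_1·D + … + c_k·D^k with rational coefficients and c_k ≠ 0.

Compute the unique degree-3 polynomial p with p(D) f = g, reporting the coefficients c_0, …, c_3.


D^0 f = (7/4)x^4 - 4x^3 + 4x + 5/2
D^1 f = 7x^3 - 12x^2 + 4
D^2 f = 21x^2 - 24x
D^3 f = 42x - 24
matching coefficients of g against c_0 f + c_1 Df + … from the top degree down determines the c_i
solution: c_0 = 3/2, c_1 = -3, c_2 = 1, c_3 = -1/2

c_0 = 3/2, c_1 = -3, c_2 = 1, c_3 = -1/2


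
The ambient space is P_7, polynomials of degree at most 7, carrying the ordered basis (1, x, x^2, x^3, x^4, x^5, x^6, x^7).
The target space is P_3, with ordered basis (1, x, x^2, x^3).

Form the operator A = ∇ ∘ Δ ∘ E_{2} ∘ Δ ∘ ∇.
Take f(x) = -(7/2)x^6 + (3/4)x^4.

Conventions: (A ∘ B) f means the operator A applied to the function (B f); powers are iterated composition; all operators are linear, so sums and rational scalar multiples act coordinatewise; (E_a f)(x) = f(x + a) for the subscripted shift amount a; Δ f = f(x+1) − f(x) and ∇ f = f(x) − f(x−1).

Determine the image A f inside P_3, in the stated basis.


∇ f = -21x^5 + (105/2)x^4 - 67x^3 + 48x^2 - 18x + 11/4
Δ ∇ f = -105x^4 - 96x^2 - 11/2
E_{2} Δ ∇ f = -105x^4 - 840x^3 - 2616x^2 - 3744x - 4139/2
Δ E_{2} Δ ∇ f = -420x^3 - 3150x^2 - 8172x - 7305
∇ (Δ ∘ E_{2} ∘ Δ) ∇ f = -1260x^2 - 5040x - 5442

the image equals g(x) = -1260x^2 - 5040x - 5442


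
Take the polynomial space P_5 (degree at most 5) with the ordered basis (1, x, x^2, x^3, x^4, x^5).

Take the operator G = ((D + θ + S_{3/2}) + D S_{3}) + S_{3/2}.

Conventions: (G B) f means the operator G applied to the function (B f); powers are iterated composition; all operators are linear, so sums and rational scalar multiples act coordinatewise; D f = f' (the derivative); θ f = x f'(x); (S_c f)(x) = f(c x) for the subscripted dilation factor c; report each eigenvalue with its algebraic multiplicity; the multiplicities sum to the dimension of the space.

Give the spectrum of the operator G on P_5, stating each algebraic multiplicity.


λ = 2 (multiplicity 1), λ = 4 (multiplicity 1), λ = 13/2 (multiplicity 1), λ = 39/4 (multiplicity 1), λ = 113/8 (multiplicity 1), λ = 323/16 (multiplicity 1)

image of 1: 2
image of x: 4x + 4
image of x^2: (13/2)x^2 + 20x
image of x^3: (39/4)x^3 + 84x^2
image of x^4: (113/8)x^4 + 328x^3
image of x^5: (323/16)x^5 + 1220x^4
the matrix is upper triangular; its diagonal is (2, 4, 13/2, 39/4, 113/8, 323/16)
for a triangular matrix the eigenvalues are the diagonal entries, with algebraic multiplicity their repetition count


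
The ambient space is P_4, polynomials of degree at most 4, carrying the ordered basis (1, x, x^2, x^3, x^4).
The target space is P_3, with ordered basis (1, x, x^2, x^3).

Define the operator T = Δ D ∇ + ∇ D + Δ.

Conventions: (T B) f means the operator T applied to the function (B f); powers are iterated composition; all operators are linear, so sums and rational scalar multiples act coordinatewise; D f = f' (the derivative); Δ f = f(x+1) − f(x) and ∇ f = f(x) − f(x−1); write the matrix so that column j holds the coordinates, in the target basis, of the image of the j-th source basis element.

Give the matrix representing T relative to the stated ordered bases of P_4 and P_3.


image of 1: 0
image of x: 1
image of x^2: 2x + 3
image of x^3: 3x^2 + 9x + 4
image of x^4: 4x^3 + 18x^2 + 16x + 5
each image's coordinates form column j of the matrix

the matrix is [[0, 1, 3, 4, 5]; [0, 0, 2, 9, 16]; [0, 0, 0, 3, 18]; [0, 0, 0, 0, 4]] (rows listed top to bottom)


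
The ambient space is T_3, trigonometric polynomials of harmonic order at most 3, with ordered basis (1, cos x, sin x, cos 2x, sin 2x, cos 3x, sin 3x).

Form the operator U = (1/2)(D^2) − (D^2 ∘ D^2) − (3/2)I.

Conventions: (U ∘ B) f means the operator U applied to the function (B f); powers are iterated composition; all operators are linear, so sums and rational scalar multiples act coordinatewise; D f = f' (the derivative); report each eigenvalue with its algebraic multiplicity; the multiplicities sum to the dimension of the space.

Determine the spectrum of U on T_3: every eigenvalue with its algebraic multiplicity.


image of 1: -3/2
image of cos x: -3cos x
image of sin x: -3sin x
image of cos 2x: -(39/2)cos 2x
image of sin 2x: -(39/2)sin 2x
image of cos 3x: -87cos 3x
image of sin 3x: -87sin 3x
the matrix is diagonal; its diagonal is (-3/2, -3, -3, -39/2, -39/2, -87, -87)
for a triangular matrix the eigenvalues are the diagonal entries, with algebraic multiplicity their repetition count

λ = -87 (multiplicity 2), λ = -39/2 (multiplicity 2), λ = -3 (multiplicity 2), λ = -3/2 (multiplicity 1)


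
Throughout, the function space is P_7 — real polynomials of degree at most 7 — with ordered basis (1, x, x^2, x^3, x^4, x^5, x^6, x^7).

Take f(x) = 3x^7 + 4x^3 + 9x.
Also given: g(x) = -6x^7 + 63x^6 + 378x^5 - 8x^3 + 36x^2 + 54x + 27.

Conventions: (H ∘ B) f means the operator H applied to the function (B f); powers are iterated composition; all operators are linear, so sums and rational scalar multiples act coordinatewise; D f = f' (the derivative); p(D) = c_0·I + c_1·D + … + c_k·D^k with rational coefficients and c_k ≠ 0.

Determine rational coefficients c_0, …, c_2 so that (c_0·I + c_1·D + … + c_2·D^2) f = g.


D^0 f = 3x^7 + 4x^3 + 9x
D^1 f = 21x^6 + 12x^2 + 9
D^2 f = 126x^5 + 24x
matching coefficients of g against c_0 f + c_1 Df + … from the top degree down determines the c_i
solution: c_0 = -2, c_1 = 3, c_2 = 3

c_0 = -2, c_1 = 3, c_2 = 3


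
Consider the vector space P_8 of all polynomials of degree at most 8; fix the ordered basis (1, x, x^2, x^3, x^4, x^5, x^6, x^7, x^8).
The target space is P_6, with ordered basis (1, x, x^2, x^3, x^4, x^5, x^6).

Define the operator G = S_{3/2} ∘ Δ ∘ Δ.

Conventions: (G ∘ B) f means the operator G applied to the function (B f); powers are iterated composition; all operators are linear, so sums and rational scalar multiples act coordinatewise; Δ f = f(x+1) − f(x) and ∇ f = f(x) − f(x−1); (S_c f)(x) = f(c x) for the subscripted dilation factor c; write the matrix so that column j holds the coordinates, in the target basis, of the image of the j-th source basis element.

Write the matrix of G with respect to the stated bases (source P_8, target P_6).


the matrix is [[0, 0, 2, 6, 14, 30, 62, 126, 254]; [0, 0, 0, 9, 36, 105, 270, 651, 1512]; [0, 0, 0, 0, 27, 135, 945/2, 2835/2, 3906]; [0, 0, 0, 0, 0, 135/2, 405, 6615/4, 5670]; [0, 0, 0, 0, 0, 0, 1215/8, 8505/8, 19845/4]; [0, 0, 0, 0, 0, 0, 0, 5103/16, 5103/2]; [0, 0, 0, 0, 0, 0, 0, 0, 5103/8]] (rows listed top to bottom)

image of 1: 0
image of x: 0
image of x^2: 2
image of x^3: 9x + 6
image of x^4: 27x^2 + 36x + 14
image of x^5: (135/2)x^3 + 135x^2 + 105x + 30
image of x^6: (1215/8)x^4 + 405x^3 + (945/2)x^2 + 270x + 62
image of x^7: (5103/16)x^5 + (8505/8)x^4 + (6615/4)x^3 + (2835/2)x^2 + 651x + 126
image of x^8: (5103/8)x^6 + (5103/2)x^5 + (19845/4)x^4 + 5670x^3 + 3906x^2 + 1512x + 254
each image's coordinates form column j of the matrix


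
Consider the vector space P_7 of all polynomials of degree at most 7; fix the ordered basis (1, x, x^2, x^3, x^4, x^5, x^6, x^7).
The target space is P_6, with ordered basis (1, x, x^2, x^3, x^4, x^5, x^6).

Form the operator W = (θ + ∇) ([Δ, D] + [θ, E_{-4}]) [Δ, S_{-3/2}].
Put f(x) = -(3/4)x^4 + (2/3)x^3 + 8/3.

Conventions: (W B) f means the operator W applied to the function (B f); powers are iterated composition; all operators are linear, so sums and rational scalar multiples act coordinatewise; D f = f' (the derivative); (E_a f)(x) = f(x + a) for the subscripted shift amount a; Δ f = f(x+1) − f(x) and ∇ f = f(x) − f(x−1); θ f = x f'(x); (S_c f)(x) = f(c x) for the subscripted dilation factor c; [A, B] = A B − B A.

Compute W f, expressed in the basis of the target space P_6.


g(x) = -(1215/2)x^2 + (6525/4)x + 5085/2

S_{-3/2} f = -(243/64)x^4 - (9/4)x^3 + 8/3
Δ S_{-3/2} f = -(243/16)x^3 - (945/32)x^2 - (351/16)x - 387/64
Δ f = -3x^3 - (5/2)x^2 - x - 1/12
S_{-3/2} Δ f = (81/8)x^3 - (45/8)x^2 + (3/2)x - 1/12
[Δ, S_{-3/2}] f = -(405/16)x^3 - (765/32)x^2 - (375/16)x - 1145/192
D [Δ, S_{-3/2}] f = -(1215/16)x^2 - (765/16)x - 375/16
Δ D [Δ, S_{-3/2}] f = -(1215/8)x - 495/4
Δ [Δ, S_{-3/2}] f = -(1215/16)x^2 - (495/4)x - 2325/32
D Δ [Δ, S_{-3/2}] f = -(1215/8)x - 495/4
[Δ, D] [Δ, S_{-3/2}] f = 0
E_{-4} [Δ, S_{-3/2}] f = -(405/16)x^3 + (8955/32)x^2 - (16755/16)x + 254455/192
θ E_{-4} [Δ, S_{-3/2}] f = -(1215/16)x^3 + (8955/16)x^2 - (16755/16)x
θ [Δ, S_{-3/2}] f = -(1215/16)x^3 - (765/16)x^2 - (375/16)x
E_{-4} θ [Δ, S_{-3/2}] f = -(1215/16)x^3 + (13815/16)x^2 - (52575/16)x + 16755/4
[θ, E_{-4}] [Δ, S_{-3/2}] f = -(1215/4)x^2 + (8955/4)x - 16755/4
([Δ, D] + [θ, E_{-4}]) [Δ, S_{-3/2}] f = -(1215/4)x^2 + (8955/4)x - 16755/4
θ ([Δ, D] + [θ, E_{-4}]) [Δ, S_{-3/2}] f = -(1215/2)x^2 + (8955/4)x
∇ ([Δ, D] + [θ, E_{-4}]) [Δ, S_{-3/2}] f = -(1215/2)x + 5085/2
(θ + ∇) ([Δ, D] + [θ, E_{-4}]) [Δ, S_{-3/2}] f = -(1215/2)x^2 + (6525/4)x + 5085/2


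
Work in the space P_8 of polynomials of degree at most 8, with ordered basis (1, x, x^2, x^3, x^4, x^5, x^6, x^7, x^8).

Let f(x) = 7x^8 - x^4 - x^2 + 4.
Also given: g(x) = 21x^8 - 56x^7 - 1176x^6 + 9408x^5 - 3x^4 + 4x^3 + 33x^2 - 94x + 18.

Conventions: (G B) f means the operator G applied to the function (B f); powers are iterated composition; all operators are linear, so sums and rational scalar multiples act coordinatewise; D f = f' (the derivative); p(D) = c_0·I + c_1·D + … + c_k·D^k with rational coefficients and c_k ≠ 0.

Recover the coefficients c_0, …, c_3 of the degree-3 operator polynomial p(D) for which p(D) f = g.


D^0 f = 7x^8 - x^4 - x^2 + 4
D^1 f = 56x^7 - 4x^3 - 2x
D^2 f = 392x^6 - 12x^2 - 2
D^3 f = 2352x^5 - 24x
matching coefficients of g against c_0 f + c_1 Df + … from the top degree down determines the c_i
solution: c_0 = 3, c_1 = -1, c_2 = -3, c_3 = 4

c_0 = 3, c_1 = -1, c_2 = -3, c_3 = 4


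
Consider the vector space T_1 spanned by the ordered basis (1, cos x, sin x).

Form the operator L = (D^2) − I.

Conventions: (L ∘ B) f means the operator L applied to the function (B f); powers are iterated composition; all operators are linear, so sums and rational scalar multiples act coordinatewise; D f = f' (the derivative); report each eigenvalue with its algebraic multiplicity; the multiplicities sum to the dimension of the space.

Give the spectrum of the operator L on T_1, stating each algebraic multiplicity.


λ = -2 (multiplicity 2), λ = -1 (multiplicity 1)

image of 1: -1
image of cos x: -2cos x
image of sin x: -2sin x
the matrix is diagonal; its diagonal is (-1, -2, -2)
for a triangular matrix the eigenvalues are the diagonal entries, with algebraic multiplicity their repetition count


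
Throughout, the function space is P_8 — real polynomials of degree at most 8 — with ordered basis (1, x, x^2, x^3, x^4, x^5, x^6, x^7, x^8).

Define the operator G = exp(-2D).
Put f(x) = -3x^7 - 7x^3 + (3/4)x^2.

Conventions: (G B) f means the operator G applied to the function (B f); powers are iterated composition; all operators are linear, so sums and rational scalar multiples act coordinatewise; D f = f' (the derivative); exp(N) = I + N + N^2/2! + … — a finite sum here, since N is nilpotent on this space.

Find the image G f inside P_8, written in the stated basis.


g(x) = -3x^7 + 42x^6 - 252x^5 + 840x^4 - 1687x^3 + (8235/4)x^2 - 1431x + 443

order-1 term: 42x^6 + 42x^2 - 3x
order-2 term: -252x^5 - 84x + 3
order-3 term: 840x^4 + 56
order-4 term: -1680x^3
order-5 term: 2016x^2
order-6 term: -1344x
order-7 term: 384
the series for exp(-2D) f terminates at order 7
exp(-2D) f = -3x^7 + 42x^6 - 252x^5 + 840x^4 - 1687x^3 + (8235/4)x^2 - 1431x + 443


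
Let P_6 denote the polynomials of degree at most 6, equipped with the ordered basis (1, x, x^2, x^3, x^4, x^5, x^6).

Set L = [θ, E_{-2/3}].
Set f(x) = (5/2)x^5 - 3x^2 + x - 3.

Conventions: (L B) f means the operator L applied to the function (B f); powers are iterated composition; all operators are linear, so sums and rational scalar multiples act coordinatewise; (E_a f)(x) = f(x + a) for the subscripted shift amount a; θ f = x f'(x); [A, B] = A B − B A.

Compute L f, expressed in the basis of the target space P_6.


g(x) = (25/3)x^4 - (200/9)x^3 + (200/9)x^2 - (1124/81)x + 1210/243

E_{-2/3} f = (5/2)x^5 - (25/3)x^4 + (100/9)x^3 - (281/27)x^2 + (605/81)x - 1295/243
θ E_{-2/3} f = (25/2)x^5 - (100/3)x^4 + (100/3)x^3 - (562/27)x^2 + (605/81)x
θ f = (25/2)x^5 - 6x^2 + x
E_{-2/3} θ f = (25/2)x^5 - (125/3)x^4 + (500/9)x^3 - (1162/27)x^2 + (1729/81)x - 1210/243
[θ, E_{-2/3}] f = (25/3)x^4 - (200/9)x^3 + (200/9)x^2 - (1124/81)x + 1210/243


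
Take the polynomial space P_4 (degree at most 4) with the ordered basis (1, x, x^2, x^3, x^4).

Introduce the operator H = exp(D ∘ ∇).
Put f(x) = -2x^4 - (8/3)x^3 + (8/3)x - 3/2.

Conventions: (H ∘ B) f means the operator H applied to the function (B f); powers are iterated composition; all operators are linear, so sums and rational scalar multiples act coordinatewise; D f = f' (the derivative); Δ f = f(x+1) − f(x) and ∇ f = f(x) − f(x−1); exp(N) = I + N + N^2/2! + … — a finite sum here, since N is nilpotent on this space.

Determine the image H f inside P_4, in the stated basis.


order-1 term: -24x^2 + 8x
order-2 term: -24
the series for exp(D ∘ ∇) f terminates at order 2
exp(D ∘ ∇) f = -2x^4 - (8/3)x^3 - 24x^2 + (32/3)x - 51/2

g(x) = -2x^4 - (8/3)x^3 - 24x^2 + (32/3)x - 51/2
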